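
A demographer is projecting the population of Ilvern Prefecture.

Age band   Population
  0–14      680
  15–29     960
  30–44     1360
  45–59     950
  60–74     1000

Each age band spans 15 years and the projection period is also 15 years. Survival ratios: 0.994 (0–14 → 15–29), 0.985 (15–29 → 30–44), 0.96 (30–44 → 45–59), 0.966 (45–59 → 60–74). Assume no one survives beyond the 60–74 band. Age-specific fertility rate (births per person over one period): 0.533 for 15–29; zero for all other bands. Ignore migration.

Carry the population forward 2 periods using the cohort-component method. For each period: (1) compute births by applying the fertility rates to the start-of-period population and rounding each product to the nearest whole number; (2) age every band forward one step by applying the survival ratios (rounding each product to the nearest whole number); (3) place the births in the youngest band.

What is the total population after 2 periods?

3705

Let group 1 be 0–14 through group 5 = 60–74.
— Period 1 —
Births: 960 × 0.533 = 512
Group 2: 680 × 0.994 = 676
Group 3: 960 × 0.985 = 946
Group 4: 1360 × 0.96 = 1306
Group 5: 950 × 0.966 = 918
End of period: [512, 676, 946, 1306, 918]
— Period 2 —
Births: 676 × 0.533 = 360
Group 2: 512 × 0.994 = 509
Group 3: 676 × 0.985 = 666
Group 4: 946 × 0.96 = 908
Group 5: 1306 × 0.966 = 1262
End of period: [360, 509, 666, 908, 1262]
Total after period 2: 360 + 509 + 666 + 908 + 1262 = 3705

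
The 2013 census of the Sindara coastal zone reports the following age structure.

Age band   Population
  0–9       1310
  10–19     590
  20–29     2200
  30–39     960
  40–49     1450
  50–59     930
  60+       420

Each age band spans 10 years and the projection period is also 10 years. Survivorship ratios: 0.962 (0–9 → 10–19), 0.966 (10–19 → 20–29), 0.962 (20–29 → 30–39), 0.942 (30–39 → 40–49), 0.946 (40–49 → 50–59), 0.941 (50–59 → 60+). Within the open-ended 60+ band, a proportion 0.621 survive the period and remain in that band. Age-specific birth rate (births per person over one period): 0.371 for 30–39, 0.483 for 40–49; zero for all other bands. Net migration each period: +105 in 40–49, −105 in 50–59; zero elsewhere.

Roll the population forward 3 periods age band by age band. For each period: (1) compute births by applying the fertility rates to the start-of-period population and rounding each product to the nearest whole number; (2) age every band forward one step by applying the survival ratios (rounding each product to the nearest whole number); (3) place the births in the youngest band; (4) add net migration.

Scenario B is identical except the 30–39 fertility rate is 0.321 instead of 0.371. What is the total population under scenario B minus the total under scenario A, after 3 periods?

-173

Let band 1 be 0–9 through band 7 = 60+.
Period 1.
Births: 960 × 0.371 = 356 ; 1450 × 0.483 = 700 ⇒ total 1056
Band 2: 1310 × 0.962 = 1260
Band 3: 590 × 0.966 = 570
Band 4: 2200 × 0.962 = 2116
Band 5: 960 × 0.942 = 904
Band 6: 1450 × 0.946 = 1372
Band 7: 930 × 0.941 + 420 × 0.621 = 875 + 261 = 1136
Net migration: Band 5 + 105 → 1009; Band 6 − 105 → 1267
Giving 1056 / 1260 / 570 / 2116 / 1009 / 1267 / 1136.
Period 2.
Births: 2116 × 0.371 = 785 ; 1009 × 0.483 = 487 ⇒ total 1272
Band 2: 1056 × 0.962 = 1016
Band 3: 1260 × 0.966 = 1217
Band 4: 570 × 0.962 = 548
Band 5: 2116 × 0.942 = 1993
Band 6: 1009 × 0.946 = 955
Band 7: 1267 × 0.941 + 1136 × 0.621 = 1192 + 705 = 1897
Net migration: Band 5 + 105 → 2098; Band 6 − 105 → 850
Giving 1272 / 1016 / 1217 / 548 / 2098 / 850 / 1897.
Period 3.
Births: 548 × 0.371 = 203 ; 2098 × 0.483 = 1013 ⇒ total 1216
Band 2: 1272 × 0.962 = 1224
Band 3: 1016 × 0.966 = 981
Band 4: 1217 × 0.962 = 1171
Band 5: 548 × 0.942 = 516
Band 6: 2098 × 0.946 = 1985
Band 7: 850 × 0.941 + 1897 × 0.621 = 800 + 1178 = 1978
Net migration: Band 5 + 105 → 621; Band 6 − 105 → 1880
Giving 1216 / 1224 / 981 / 1171 / 621 / 1880 / 1978.
Scenario A total after 3 periods: 9071
Scenario B projection —
Period 1.
Births: 960 × 0.321 = 308 ; 1450 × 0.483 = 700 ⇒ total 1008
Band 2: 1310 × 0.962 = 1260
Band 3: 590 × 0.966 = 570
Band 4: 2200 × 0.962 = 2116
Band 5: 960 × 0.942 = 904
Band 6: 1450 × 0.946 = 1372
Band 7: 930 × 0.941 + 420 × 0.621 = 875 + 261 = 1136
Net migration: Band 5 + 105 → 1009; Band 6 − 105 → 1267
Giving 1008 / 1260 / 570 / 2116 / 1009 / 1267 / 1136.
Period 2.
Births: 2116 × 0.321 = 679 ; 1009 × 0.483 = 487 ⇒ total 1166
Band 2: 1008 × 0.962 = 970
Band 3: 1260 × 0.966 = 1217
Band 4: 570 × 0.962 = 548
Band 5: 2116 × 0.942 = 1993
Band 6: 1009 × 0.946 = 955
Band 7: 1267 × 0.941 + 1136 × 0.621 = 1192 + 705 = 1897
Net migration: Band 5 + 105 → 2098; Band 6 − 105 → 850
Giving 1166 / 970 / 1217 / 548 / 2098 / 850 / 1897.
Period 3.
Births: 548 × 0.321 = 176 ; 2098 × 0.483 = 1013 ⇒ total 1189
Band 2: 1166 × 0.962 = 1122
Band 3: 970 × 0.966 = 937
Band 4: 1217 × 0.962 = 1171
Band 5: 548 × 0.942 = 516
Band 6: 2098 × 0.946 = 1985
Band 7: 850 × 0.941 + 1897 × 0.621 = 800 + 1178 = 1978
Net migration: Band 5 + 105 → 621; Band 6 − 105 → 1880
Giving 1189 / 1122 / 937 / 1171 / 621 / 1880 / 1978.
Scenario B total after 3 periods: 8898
Difference B − A = 8898 − 9071 = -173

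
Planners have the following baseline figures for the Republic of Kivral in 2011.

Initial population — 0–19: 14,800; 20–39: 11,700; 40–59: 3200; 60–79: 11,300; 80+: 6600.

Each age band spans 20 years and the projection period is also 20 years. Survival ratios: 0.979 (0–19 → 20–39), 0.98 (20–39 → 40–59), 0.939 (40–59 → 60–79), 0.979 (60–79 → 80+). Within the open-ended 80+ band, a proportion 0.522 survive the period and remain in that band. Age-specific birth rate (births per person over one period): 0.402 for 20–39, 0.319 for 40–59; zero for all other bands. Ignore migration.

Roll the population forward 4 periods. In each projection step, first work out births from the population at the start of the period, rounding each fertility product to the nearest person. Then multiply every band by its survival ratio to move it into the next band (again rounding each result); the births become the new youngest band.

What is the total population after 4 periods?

47800

Let group 1 be 0–19 through group 5 = 80+.
Period 1.
Births: 11700 * 0.402 = 4703 ; 3200 * 0.319 = 1021 → total 5724
Group 2: 14800 * 0.979 = 14489
Group 3: 11700 * 0.98 = 11466
Group 4: 3200 * 0.939 = 3005
Group 5: 11300 * 0.979 + 6600 * 0.522 = 11063 + 3445 = 14508
Population now: 0–19=5724, 20–39=14489, 40–59=11466, 60–79=3005, 80+=14508
Period 2.
Births: 14489 * 0.402 = 5825 ; 11466 * 0.319 = 3658 → total 9483
Group 2: 5724 * 0.979 = 5604
Group 3: 14489 * 0.98 = 14199
Group 4: 11466 * 0.939 = 10767
Group 5: 3005 * 0.979 + 14508 * 0.522 = 2942 + 7573 = 10515
Population now: 0–19=9483, 20–39=5604, 40–59=14199, 60–79=10767, 80+=10515
Period 3.
Births: 5604 * 0.402 = 2253 ; 14199 * 0.319 = 4529 → total 6782
Group 2: 9483 * 0.979 = 9284
Group 3: 5604 * 0.98 = 5492
Group 4: 14199 * 0.939 = 13333
Group 5: 10767 * 0.979 + 10515 * 0.522 = 10541 + 5489 = 16030
Population now: 0–19=6782, 20–39=9284, 40–59=5492, 60–79=13333, 80+=16030
Period 4.
Births: 9284 * 0.402 = 3732 ; 5492 * 0.319 = 1752 → total 5484
Group 2: 6782 * 0.979 = 6640
Group 3: 9284 * 0.98 = 9098
Group 4: 5492 * 0.939 = 5157
Group 5: 13333 * 0.979 + 16030 * 0.522 = 13053 + 8368 = 21421
Population now: 0–19=5484, 20–39=6640, 40–59=9098, 60–79=5157, 80+=21421
Total after period 4: 5484 + 6640 + 9098 + 5157 + 21421 = 47800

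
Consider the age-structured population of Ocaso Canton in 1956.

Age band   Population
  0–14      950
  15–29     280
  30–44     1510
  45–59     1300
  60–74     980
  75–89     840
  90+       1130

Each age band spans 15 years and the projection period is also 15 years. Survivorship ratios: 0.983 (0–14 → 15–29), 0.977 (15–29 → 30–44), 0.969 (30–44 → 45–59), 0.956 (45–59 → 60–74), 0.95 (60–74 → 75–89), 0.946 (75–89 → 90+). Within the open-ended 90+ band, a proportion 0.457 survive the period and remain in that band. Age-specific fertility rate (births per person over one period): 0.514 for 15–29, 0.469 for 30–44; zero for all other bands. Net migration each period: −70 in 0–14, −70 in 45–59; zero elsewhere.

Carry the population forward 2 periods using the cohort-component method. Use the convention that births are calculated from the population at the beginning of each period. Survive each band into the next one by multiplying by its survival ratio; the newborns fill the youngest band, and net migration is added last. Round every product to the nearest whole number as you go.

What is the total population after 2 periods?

6410

Period 1:
Births: 280 × 0.514 = 144  |  1510 × 0.469 = 708 → 852
15–29: 950 × 0.983 = 934
30–44: 280 × 0.977 = 274
45–59: 1510 × 0.969 = 1463
60–74: 1300 × 0.956 = 1243
75–89: 980 × 0.95 = 931
90+: 840 × 0.946 + 1130 × 0.457 = 795 + 516 = 1311
Net migration: 0–14 − 70 → 782; 45–59 − 70 → 1393
Population now: 0–14=782, 15–29=934, 30–44=274, 45–59=1393, 60–74=1243, 75–89=931, 90+=1311
Period 2:
Births: 934 × 0.514 = 480  |  274 × 0.469 = 129 → 609
15–29: 782 × 0.983 = 769
30–44: 934 × 0.977 = 913
45–59: 274 × 0.969 = 266
60–74: 1393 × 0.956 = 1332
75–89: 1243 × 0.95 = 1181
90+: 931 × 0.946 + 1311 × 0.457 = 881 + 599 = 1480
Net migration: 0–14 − 70 → 539; 45–59 − 70 → 196
Population now: 0–14=539, 15–29=769, 30–44=913, 45–59=196, 60–74=1332, 75–89=1181, 90+=1480
Total after period 2: 539 + 769 + 913 + 196 + 1332 + 1181 + 1480 = 6410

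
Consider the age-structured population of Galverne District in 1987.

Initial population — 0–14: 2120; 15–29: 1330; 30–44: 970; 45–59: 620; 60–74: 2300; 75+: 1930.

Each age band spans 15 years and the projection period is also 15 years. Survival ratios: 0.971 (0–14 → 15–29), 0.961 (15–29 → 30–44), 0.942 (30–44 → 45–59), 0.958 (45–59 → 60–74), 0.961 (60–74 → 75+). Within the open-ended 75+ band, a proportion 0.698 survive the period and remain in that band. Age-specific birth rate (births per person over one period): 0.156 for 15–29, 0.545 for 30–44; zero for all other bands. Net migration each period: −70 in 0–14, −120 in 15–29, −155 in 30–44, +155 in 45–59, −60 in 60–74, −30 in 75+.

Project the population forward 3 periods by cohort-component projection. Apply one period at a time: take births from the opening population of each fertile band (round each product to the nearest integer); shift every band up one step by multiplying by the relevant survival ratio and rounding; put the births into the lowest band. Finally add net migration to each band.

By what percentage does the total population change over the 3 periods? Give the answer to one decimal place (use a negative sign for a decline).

-15.7

Let group 1 be 0–14 through group 6 = 75+.
[period 1]
Births: 1330 × 0.156 = 207 ; 970 × 0.545 = 529 → 736
Group 2: 2120 × 0.971 = 2059
Group 3: 1330 × 0.961 = 1278
Group 4: 970 × 0.942 = 914
Group 5: 620 × 0.958 = 594
Group 6: 2300 × 0.961 + 1930 × 0.698 = 2210 + 1347 = 3557
Net migration: Group 1 − 70 → 666; Group 2 − 120 → 1939; Group 3 − 155 → 1123; Group 4 + 155 → 1069; Group 5 − 60 → 534; Group 6 − 30 → 3527
Population now: 0–14=666, 15–29=1939, 30–44=1123, 45–59=1069, 60–74=534, 75+=3527
[period 2]
Births: 1939 × 0.156 = 302 ; 1123 × 0.545 = 612 → 914
Group 2: 666 × 0.971 = 647
Group 3: 1939 × 0.961 = 1863
Group 4: 1123 × 0.942 = 1058
Group 5: 1069 × 0.958 = 1024
Group 6: 534 × 0.961 + 3527 × 0.698 = 513 + 2462 = 2975
Net migration: Group 1 − 70 → 844; Group 2 − 120 → 527; Group 3 − 155 → 1708; Group 4 + 155 → 1213; Group 5 − 60 → 964; Group 6 − 30 → 2945
Population now: 0–14=844, 15–29=527, 30–44=1708, 45–59=1213, 60–74=964, 75+=2945
[period 3]
Births: 527 × 0.156 = 82 ; 1708 × 0.545 = 931 → 1013
Group 2: 844 × 0.971 = 820
Group 3: 527 × 0.961 = 506
Group 4: 1708 × 0.942 = 1609
Group 5: 1213 × 0.958 = 1162
Group 6: 964 × 0.961 + 2945 × 0.698 = 926 + 2056 = 2982
Net migration: Group 1 − 70 → 943; Group 2 − 120 → 700; Group 3 − 155 → 351; Group 4 + 155 → 1764; Group 5 − 60 → 1102; Group 6 − 30 → 2952
Population now: 0–14=943, 15–29=700, 30–44=351, 45–59=1764, 60–74=1102, 75+=2952
Total: 9270 → 7812; change = -1458; percentage change = -15.7%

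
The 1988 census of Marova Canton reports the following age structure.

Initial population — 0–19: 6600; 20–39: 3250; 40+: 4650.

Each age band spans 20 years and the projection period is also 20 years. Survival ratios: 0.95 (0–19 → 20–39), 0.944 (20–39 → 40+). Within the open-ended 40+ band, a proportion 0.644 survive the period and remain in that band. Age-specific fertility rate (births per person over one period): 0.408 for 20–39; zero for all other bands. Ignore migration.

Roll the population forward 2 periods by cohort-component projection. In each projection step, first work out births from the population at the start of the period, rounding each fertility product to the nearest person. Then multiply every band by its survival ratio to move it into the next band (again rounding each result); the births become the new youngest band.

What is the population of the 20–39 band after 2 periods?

Period 1.
Births: 3250 * 0.408 = 1326
20–39: 6600 * 0.95 = 6270
40+: 3250 * 0.944 + 4650 * 0.644 = 3068 + 2995 = 6063
Population now: 0–19=1326, 20–39=6270, 40+=6063
Period 2.
Births: 6270 * 0.408 = 2558
20–39: 1326 * 0.95 = 1260
40+: 6270 * 0.944 + 6063 * 0.644 = 5919 + 3905 = 9824
Population now: 0–19=2558, 20–39=1260, 40+=9824

1260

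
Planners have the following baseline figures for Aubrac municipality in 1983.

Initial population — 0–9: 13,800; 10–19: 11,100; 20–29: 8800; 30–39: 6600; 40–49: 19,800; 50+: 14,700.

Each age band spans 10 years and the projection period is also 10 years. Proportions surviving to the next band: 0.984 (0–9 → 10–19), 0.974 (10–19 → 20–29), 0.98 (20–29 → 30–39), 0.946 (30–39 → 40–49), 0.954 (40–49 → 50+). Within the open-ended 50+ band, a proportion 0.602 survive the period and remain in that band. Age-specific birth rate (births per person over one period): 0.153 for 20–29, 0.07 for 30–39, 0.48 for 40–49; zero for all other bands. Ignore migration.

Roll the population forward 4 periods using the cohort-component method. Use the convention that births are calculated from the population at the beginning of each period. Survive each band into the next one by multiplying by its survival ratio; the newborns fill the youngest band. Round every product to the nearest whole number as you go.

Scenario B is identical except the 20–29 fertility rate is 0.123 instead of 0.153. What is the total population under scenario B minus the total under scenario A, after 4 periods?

Numbering the bands 1..6 from youngest to oldest:
Period 1.
Births: 8800 × 0.153 = 1346, 6600 × 0.07 = 462, 19800 × 0.48 = 9504 → total 11312
Band 2: 13800 × 0.984 = 13579
Band 3: 11100 × 0.974 = 10811
Band 4: 8800 × 0.98 = 8624
Band 5: 6600 × 0.946 = 6244
Band 6: 19800 × 0.954 + 14700 × 0.602 = 18889 + 8849 = 27738
Giving 11312 / 13579 / 10811 / 8624 / 6244 / 27738.
Period 2.
Births: 10811 × 0.153 = 1654, 8624 × 0.07 = 604, 6244 × 0.48 = 2997 → total 5255
Band 2: 11312 × 0.984 = 11131
Band 3: 13579 × 0.974 = 13226
Band 4: 10811 × 0.98 = 10595
Band 5: 8624 × 0.946 = 8158
Band 6: 6244 × 0.954 + 27738 × 0.602 = 5957 + 16698 = 22655
Giving 5255 / 11131 / 13226 / 10595 / 8158 / 22655.
Period 3.
Births: 13226 × 0.153 = 2024, 10595 × 0.07 = 742, 8158 × 0.48 = 3916 → total 6682
Band 2: 5255 × 0.984 = 5171
Band 3: 11131 × 0.974 = 10842
Band 4: 13226 × 0.98 = 12961
Band 5: 10595 × 0.946 = 10023
Band 6: 8158 × 0.954 + 22655 × 0.602 = 7783 + 13638 = 21421
Giving 6682 / 5171 / 10842 / 12961 / 10023 / 21421.
Period 4.
Births: 10842 × 0.153 = 1659, 12961 × 0.07 = 907, 10023 × 0.48 = 4811 → total 7377
Band 2: 6682 × 0.984 = 6575
Band 3: 5171 × 0.974 = 5037
Band 4: 10842 × 0.98 = 10625
Band 5: 12961 × 0.946 = 12261
Band 6: 10023 × 0.954 + 21421 × 0.602 = 9562 + 12895 = 22457
Giving 7377 / 6575 / 5037 / 10625 / 12261 / 22457.
Scenario A total after 4 periods: 64332
Scenario B projection —
Period 1.
Births: 8800 × 0.123 = 1082, 6600 × 0.07 = 462, 19800 × 0.48 = 9504 → total 11048
Band 2: 13800 × 0.984 = 13579
Band 3: 11100 × 0.974 = 10811
Band 4: 8800 × 0.98 = 8624
Band 5: 6600 × 0.946 = 6244
Band 6: 19800 × 0.954 + 14700 × 0.602 = 18889 + 8849 = 27738
Giving 11048 / 13579 / 10811 / 8624 / 6244 / 27738.
Period 2.
Births: 10811 × 0.123 = 1330, 8624 × 0.07 = 604, 6244 × 0.48 = 2997 → total 4931
Band 2: 11048 × 0.984 = 10871
Band 3: 13579 × 0.974 = 13226
Band 4: 10811 × 0.98 = 10595
Band 5: 8624 × 0.946 = 8158
Band 6: 6244 × 0.954 + 27738 × 0.602 = 5957 + 16698 = 22655
Giving 4931 / 10871 / 13226 / 10595 / 8158 / 22655.
Period 3.
Births: 13226 × 0.123 = 1627, 10595 × 0.07 = 742, 8158 × 0.48 = 3916 → total 6285
Band 2: 4931 × 0.984 = 4852
Band 3: 10871 × 0.974 = 10588
Band 4: 13226 × 0.98 = 12961
Band 5: 10595 × 0.946 = 10023
Band 6: 8158 × 0.954 + 22655 × 0.602 = 7783 + 13638 = 21421
Giving 6285 / 4852 / 10588 / 12961 / 10023 / 21421.
Period 4.
Births: 10588 × 0.123 = 1302, 12961 × 0.07 = 907, 10023 × 0.48 = 4811 → total 7020
Band 2: 6285 × 0.984 = 6184
Band 3: 4852 × 0.974 = 4726
Band 4: 10588 × 0.98 = 10376
Band 5: 12961 × 0.946 = 12261
Band 6: 10023 × 0.954 + 21421 × 0.602 = 9562 + 12895 = 22457
Giving 7020 / 6184 / 4726 / 10376 / 12261 / 22457.
Scenario B total after 4 periods: 63024
Difference B − A = 63024 − 64332 = -1308

-1308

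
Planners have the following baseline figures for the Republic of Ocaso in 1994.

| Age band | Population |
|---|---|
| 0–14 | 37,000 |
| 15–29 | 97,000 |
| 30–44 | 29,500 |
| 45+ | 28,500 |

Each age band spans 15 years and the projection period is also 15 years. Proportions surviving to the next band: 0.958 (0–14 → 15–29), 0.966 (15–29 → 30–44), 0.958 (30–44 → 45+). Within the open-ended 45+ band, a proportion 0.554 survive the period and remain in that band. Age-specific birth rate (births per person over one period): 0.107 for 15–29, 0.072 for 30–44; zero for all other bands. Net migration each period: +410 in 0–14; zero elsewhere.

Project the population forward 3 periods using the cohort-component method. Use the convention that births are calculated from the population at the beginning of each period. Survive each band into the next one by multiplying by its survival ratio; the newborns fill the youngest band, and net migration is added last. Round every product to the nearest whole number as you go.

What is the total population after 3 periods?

122693

(Groups numbered youngest = 1 to oldest = 4.)
[period 1]
Births: 97000 × 0.107 = 10379 ; 29500 × 0.072 = 2124 → total 12503
Group 2: 37000 × 0.958 = 35446
Group 3: 97000 × 0.966 = 93702
Group 4: 29500 × 0.958 + 28500 × 0.554 = 28261 + 15789 = 44050
Net migration: Group 1 + 410 → 12913
→ [12913, 35446, 93702, 44050]
[period 2]
Births: 35446 × 0.107 = 3793 ; 93702 × 0.072 = 6747 → total 10540
Group 2: 12913 × 0.958 = 12371
Group 3: 35446 × 0.966 = 34241
Group 4: 93702 × 0.958 + 44050 × 0.554 = 89767 + 24404 = 114171
Net migration: Group 1 + 410 → 10950
→ [10950, 12371, 34241, 114171]
[period 3]
Births: 12371 × 0.107 = 1324 ; 34241 × 0.072 = 2465 → total 3789
Group 2: 10950 × 0.958 = 10490
Group 3: 12371 × 0.966 = 11950
Group 4: 34241 × 0.958 + 114171 × 0.554 = 32803 + 63251 = 96054
Net migration: Group 1 + 410 → 4199
→ [4199, 10490, 11950, 96054]
Total after period 3: 4199 + 10490 + 11950 + 96054 = 122693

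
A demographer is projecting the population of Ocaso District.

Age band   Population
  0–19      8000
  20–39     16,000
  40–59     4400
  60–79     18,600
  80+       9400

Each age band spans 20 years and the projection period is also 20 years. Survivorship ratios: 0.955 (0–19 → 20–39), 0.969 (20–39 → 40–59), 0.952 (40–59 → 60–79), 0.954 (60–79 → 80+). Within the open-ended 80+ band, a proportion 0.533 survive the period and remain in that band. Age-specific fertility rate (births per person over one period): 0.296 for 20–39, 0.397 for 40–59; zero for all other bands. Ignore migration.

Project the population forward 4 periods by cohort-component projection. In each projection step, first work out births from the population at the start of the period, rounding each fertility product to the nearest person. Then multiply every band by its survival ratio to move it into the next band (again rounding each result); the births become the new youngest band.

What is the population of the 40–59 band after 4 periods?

Let band 1 be 0–19 through band 5 = 80+.
Period 1:
Births: 16000 × 0.296 = 4736 ; 4400 × 0.397 = 1747 — total 6483
Band 2: 8000 × 0.955 = 7640
Band 3: 16000 × 0.969 = 15504
Band 4: 4400 × 0.952 = 4189
Band 5: 18600 × 0.954 + 9400 × 0.533 = 17744 + 5010 = 22754
Giving 6483 / 7640 / 15504 / 4189 / 22754.
Period 2:
Births: 7640 × 0.296 = 2261 ; 15504 × 0.397 = 6155 — total 8416
Band 2: 6483 × 0.955 = 6191
Band 3: 7640 × 0.969 = 7403
Band 4: 15504 × 0.952 = 14760
Band 5: 4189 × 0.954 + 22754 × 0.533 = 3996 + 12128 = 16124
Giving 8416 / 6191 / 7403 / 14760 / 16124.
Period 3:
Births: 6191 × 0.296 = 1833 ; 7403 × 0.397 = 2939 — total 4772
Band 2: 8416 × 0.955 = 8037
Band 3: 6191 × 0.969 = 5999
Band 4: 7403 × 0.952 = 7048
Band 5: 14760 × 0.954 + 16124 × 0.533 = 14081 + 8594 = 22675
Giving 4772 / 8037 / 5999 / 7048 / 22675.
Period 4:
Births: 8037 × 0.296 = 2379 ; 5999 × 0.397 = 2382 — total 4761
Band 2: 4772 × 0.955 = 4557
Band 3: 8037 × 0.969 = 7788
Band 4: 5999 × 0.952 = 5711
Band 5: 7048 × 0.954 + 22675 × 0.533 = 6724 + 12086 = 18810
Giving 4761 / 4557 / 7788 / 5711 / 18810.

7788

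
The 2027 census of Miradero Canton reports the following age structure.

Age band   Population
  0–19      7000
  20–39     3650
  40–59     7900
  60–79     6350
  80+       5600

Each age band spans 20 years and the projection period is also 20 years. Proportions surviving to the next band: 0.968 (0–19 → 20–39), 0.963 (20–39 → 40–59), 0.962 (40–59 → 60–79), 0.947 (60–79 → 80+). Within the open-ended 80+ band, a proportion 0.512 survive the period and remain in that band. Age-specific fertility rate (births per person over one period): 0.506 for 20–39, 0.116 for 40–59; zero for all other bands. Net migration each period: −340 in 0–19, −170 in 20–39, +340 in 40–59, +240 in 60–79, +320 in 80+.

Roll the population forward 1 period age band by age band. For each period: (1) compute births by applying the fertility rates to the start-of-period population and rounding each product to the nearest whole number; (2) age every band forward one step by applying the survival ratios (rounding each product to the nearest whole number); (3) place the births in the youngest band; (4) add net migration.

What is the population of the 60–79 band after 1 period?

7840

Let group 1 be 0–19 through group 5 = 80+.
After projecting period 1:
Births: 3650 × 0.506 = 1847 ; 7900 × 0.116 = 916 → 2763
Group 2: 7000 × 0.968 = 6776
Group 3: 3650 × 0.963 = 3515
Group 4: 7900 × 0.962 = 7600
Group 5: 6350 × 0.947 + 5600 × 0.512 = 6013 + 2867 = 8880
Net migration: Group 1 − 340 → 2423; Group 2 − 170 → 6606; Group 3 + 340 → 3855; Group 4 + 240 → 7840; Group 5 + 320 → 9200
End of period: [2423, 6606, 3855, 7840, 9200]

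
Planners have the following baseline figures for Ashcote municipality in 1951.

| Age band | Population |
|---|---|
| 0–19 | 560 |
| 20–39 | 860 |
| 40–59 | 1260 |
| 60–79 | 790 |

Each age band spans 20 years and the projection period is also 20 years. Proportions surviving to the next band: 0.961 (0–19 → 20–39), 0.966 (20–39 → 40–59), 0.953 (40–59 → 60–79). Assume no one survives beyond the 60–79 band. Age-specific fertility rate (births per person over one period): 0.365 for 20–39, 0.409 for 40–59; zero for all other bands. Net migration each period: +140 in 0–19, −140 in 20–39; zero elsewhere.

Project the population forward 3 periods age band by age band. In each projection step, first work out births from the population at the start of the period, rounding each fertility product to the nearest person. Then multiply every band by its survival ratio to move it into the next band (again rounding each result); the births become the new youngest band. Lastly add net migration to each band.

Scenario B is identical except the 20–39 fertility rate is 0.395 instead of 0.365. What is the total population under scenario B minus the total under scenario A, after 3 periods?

68

[period 1]
Births: 860 × 0.365 = 314, 1260 × 0.409 = 515 — total 829
20–39: 560 × 0.961 = 538
40–59: 860 × 0.966 = 831
60–79: 1260 × 0.953 = 1201
Net migration: 0–19 + 140 → 969; 20–39 − 140 → 398
End of period: [969, 398, 831, 1201]
[period 2]
Births: 398 × 0.365 = 145, 831 × 0.409 = 340 — total 485
20–39: 969 × 0.961 = 931
40–59: 398 × 0.966 = 384
60–79: 831 × 0.953 = 792
Net migration: 0–19 + 140 → 625; 20–39 − 140 → 791
End of period: [625, 791, 384, 792]
[period 3]
Births: 791 × 0.365 = 289, 384 × 0.409 = 157 — total 446
20–39: 625 × 0.961 = 601
40–59: 791 × 0.966 = 764
60–79: 384 × 0.953 = 366
Net migration: 0–19 + 140 → 586; 20–39 − 140 → 461
End of period: [586, 461, 764, 366]
Scenario A total after 3 periods: 2177
Scenario B projection —
[period 1]
Births: 860 × 0.395 = 340, 1260 × 0.409 = 515 — total 855
20–39: 560 × 0.961 = 538
40–59: 860 × 0.966 = 831
60–79: 1260 × 0.953 = 1201
Net migration: 0–19 + 140 → 995; 20–39 − 140 → 398
End of period: [995, 398, 831, 1201]
[period 2]
Births: 398 × 0.395 = 157, 831 × 0.409 = 340 — total 497
20–39: 995 × 0.961 = 956
40–59: 398 × 0.966 = 384
60–79: 831 × 0.953 = 792
Net migration: 0–19 + 140 → 637; 20–39 − 140 → 816
End of period: [637, 816, 384, 792]
[period 3]
Births: 816 × 0.395 = 322, 384 × 0.409 = 157 — total 479
20–39: 637 × 0.961 = 612
40–59: 816 × 0.966 = 788
60–79: 384 × 0.953 = 366
Net migration: 0–19 + 140 → 619; 20–39 − 140 → 472
End of period: [619, 472, 788, 366]
Scenario B total after 3 periods: 2245
Difference B − A = 2245 − 2177 = 68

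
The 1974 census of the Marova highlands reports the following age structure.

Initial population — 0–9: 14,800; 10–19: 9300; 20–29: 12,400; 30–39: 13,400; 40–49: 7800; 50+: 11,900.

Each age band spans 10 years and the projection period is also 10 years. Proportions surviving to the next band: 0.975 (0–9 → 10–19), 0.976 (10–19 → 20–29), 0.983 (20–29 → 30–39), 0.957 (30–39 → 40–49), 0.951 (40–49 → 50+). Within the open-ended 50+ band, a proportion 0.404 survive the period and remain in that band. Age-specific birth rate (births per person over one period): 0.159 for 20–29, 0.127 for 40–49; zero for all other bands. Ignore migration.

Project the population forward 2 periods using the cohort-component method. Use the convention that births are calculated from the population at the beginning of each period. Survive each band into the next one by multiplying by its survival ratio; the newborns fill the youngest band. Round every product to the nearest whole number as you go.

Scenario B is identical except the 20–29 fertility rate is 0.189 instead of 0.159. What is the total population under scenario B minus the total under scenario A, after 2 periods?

636

Numbering the groups 1..6 from youngest to oldest:
After projecting period 1:
Births: 12400 × 0.159 = 1972 ; 7800 × 0.127 = 991 → 2963
Group 2: 14800 × 0.975 = 14430
Group 3: 9300 × 0.976 = 9077
Group 4: 12400 × 0.983 = 12189
Group 5: 13400 × 0.957 = 12824
Group 6: 7800 × 0.951 + 11900 × 0.404 = 7418 + 4808 = 12226
Population now: 0–9=2963, 10–19=14430, 20–29=9077, 30–39=12189, 40–49=12824, 50+=12226
After projecting period 2:
Births: 9077 × 0.159 = 1443 ; 12824 × 0.127 = 1629 → 3072
Group 2: 2963 × 0.975 = 2889
Group 3: 14430 × 0.976 = 14084
Group 4: 9077 × 0.983 = 8923
Group 5: 12189 × 0.957 = 11665
Group 6: 12824 × 0.951 + 12226 × 0.404 = 12196 + 4939 = 17135
Population now: 0–9=3072, 10–19=2889, 20–29=14084, 30–39=8923, 40–49=11665, 50+=17135
Scenario A total after 2 periods: 57768
Scenario B projection —
After projecting period 1:
Births: 12400 × 0.189 = 2344 ; 7800 × 0.127 = 991 → 3335
Group 2: 14800 × 0.975 = 14430
Group 3: 9300 × 0.976 = 9077
Group 4: 12400 × 0.983 = 12189
Group 5: 13400 × 0.957 = 12824
Group 6: 7800 × 0.951 + 11900 × 0.404 = 7418 + 4808 = 12226
Population now: 0–9=3335, 10–19=14430, 20–29=9077, 30–39=12189, 40–49=12824, 50+=12226
After projecting period 2:
Births: 9077 × 0.189 = 1716 ; 12824 × 0.127 = 1629 → 3345
Group 2: 3335 × 0.975 = 3252
Group 3: 14430 × 0.976 = 14084
Group 4: 9077 × 0.983 = 8923
Group 5: 12189 × 0.957 = 11665
Group 6: 12824 × 0.951 + 12226 × 0.404 = 12196 + 4939 = 17135
Population now: 0–9=3345, 10–19=3252, 20–29=14084, 30–39=8923, 40–49=11665, 50+=17135
Scenario B total after 2 periods: 58404
Difference B − A = 58404 − 57768 = 636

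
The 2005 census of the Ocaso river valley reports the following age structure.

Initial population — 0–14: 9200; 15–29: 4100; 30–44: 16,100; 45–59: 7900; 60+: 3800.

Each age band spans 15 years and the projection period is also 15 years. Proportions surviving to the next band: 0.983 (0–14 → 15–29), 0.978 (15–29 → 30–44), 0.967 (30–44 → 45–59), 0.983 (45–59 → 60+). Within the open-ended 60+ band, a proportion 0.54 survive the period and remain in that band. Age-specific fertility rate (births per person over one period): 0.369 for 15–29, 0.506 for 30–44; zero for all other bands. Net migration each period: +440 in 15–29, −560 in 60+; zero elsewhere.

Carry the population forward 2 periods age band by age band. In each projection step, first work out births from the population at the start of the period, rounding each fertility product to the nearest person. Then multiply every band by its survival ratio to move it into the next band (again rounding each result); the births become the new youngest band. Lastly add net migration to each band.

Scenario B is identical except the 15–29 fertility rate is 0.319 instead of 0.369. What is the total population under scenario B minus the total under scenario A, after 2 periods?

Period 1.
Births: 4100 * 0.369 = 1513  |  16100 * 0.506 = 8147 → total 9660
15–29: 9200 * 0.983 = 9044
30–44: 4100 * 0.978 = 4010
45–59: 16100 * 0.967 = 15569
60+: 7900 * 0.983 + 3800 * 0.54 = 7766 + 2052 = 9818
Net migration: 15–29 + 440 → 9484; 60+ − 560 → 9258
End of period: [9660, 9484, 4010, 15569, 9258]
Period 2.
Births: 9484 * 0.369 = 3500  |  4010 * 0.506 = 2029 → total 5529
15–29: 9660 * 0.983 = 9496
30–44: 9484 * 0.978 = 9275
45–59: 4010 * 0.967 = 3878
60+: 15569 * 0.983 + 9258 * 0.54 = 15304 + 4999 = 20303
Net migration: 15–29 + 440 → 9936; 60+ − 560 → 19743
End of period: [5529, 9936, 9275, 3878, 19743]
Scenario A total after 2 periods: 48361
Scenario B projection —
Period 1.
Births: 4100 * 0.319 = 1308  |  16100 * 0.506 = 8147 → total 9455
15–29: 9200 * 0.983 = 9044
30–44: 4100 * 0.978 = 4010
45–59: 16100 * 0.967 = 15569
60+: 7900 * 0.983 + 3800 * 0.54 = 7766 + 2052 = 9818
Net migration: 15–29 + 440 → 9484; 60+ − 560 → 9258
End of period: [9455, 9484, 4010, 15569, 9258]
Period 2.
Births: 9484 * 0.319 = 3025  |  4010 * 0.506 = 2029 → total 5054
15–29: 9455 * 0.983 = 9294
30–44: 9484 * 0.978 = 9275
45–59: 4010 * 0.967 = 3878
60+: 15569 * 0.983 + 9258 * 0.54 = 15304 + 4999 = 20303
Net migration: 15–29 + 440 → 9734; 60+ − 560 → 19743
End of period: [5054, 9734, 9275, 3878, 19743]
Scenario B total after 2 periods: 47684
Difference B − A = 47684 − 48361 = -677

-677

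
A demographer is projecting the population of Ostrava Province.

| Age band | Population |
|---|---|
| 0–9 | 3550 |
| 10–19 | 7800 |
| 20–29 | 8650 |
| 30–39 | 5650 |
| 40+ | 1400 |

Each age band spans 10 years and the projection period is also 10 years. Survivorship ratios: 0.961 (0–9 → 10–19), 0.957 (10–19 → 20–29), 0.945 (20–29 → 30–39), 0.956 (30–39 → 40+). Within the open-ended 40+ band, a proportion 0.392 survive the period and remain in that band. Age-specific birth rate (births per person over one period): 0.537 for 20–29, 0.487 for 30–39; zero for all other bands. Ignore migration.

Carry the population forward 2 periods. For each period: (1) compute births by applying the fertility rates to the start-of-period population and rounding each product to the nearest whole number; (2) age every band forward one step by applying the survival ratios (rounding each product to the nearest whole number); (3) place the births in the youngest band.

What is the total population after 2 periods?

Let band 1 be 0–9 through band 5 = 40+.
After projecting period 1:
Births: 8650 × 0.537 = 4645  |  5650 × 0.487 = 2752 ⇒ total 7397
Band 2: 3550 × 0.961 = 3412
Band 3: 7800 × 0.957 = 7465
Band 4: 8650 × 0.945 = 8174
Band 5: 5650 × 0.956 + 1400 × 0.392 = 5401 + 549 = 5950
Giving 7397 / 3412 / 7465 / 8174 / 5950.
After projecting period 2:
Births: 7465 × 0.537 = 4009  |  8174 × 0.487 = 3981 ⇒ total 7990
Band 2: 7397 × 0.961 = 7109
Band 3: 3412 × 0.957 = 3265
Band 4: 7465 × 0.945 = 7054
Band 5: 8174 × 0.956 + 5950 × 0.392 = 7814 + 2332 = 10146
Giving 7990 / 7109 / 3265 / 7054 / 10146.
Total after period 2: 7990 + 7109 + 3265 + 7054 + 10146 = 35564

35564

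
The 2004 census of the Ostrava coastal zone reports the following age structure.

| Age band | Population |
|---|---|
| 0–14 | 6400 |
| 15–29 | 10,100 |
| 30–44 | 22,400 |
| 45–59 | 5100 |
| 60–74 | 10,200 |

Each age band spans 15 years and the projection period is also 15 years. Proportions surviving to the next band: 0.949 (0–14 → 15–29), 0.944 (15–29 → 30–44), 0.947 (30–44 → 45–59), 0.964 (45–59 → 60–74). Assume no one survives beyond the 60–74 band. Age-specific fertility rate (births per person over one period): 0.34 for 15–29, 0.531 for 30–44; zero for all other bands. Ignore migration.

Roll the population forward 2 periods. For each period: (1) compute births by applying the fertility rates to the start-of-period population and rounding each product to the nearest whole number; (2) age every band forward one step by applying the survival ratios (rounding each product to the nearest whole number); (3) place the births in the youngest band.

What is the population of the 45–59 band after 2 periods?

— Period 1 —
Births: 10100 × 0.34 = 3434, 22400 × 0.531 = 11894 → 15328
15–29: 6400 × 0.949 = 6074
30–44: 10100 × 0.944 = 9534
45–59: 22400 × 0.947 = 21213
60–74: 5100 × 0.964 = 4916
→ [15328, 6074, 9534, 21213, 4916]
— Period 2 —
Births: 6074 × 0.34 = 2065, 9534 × 0.531 = 5063 → 7128
15–29: 15328 × 0.949 = 14546
30–44: 6074 × 0.944 = 5734
45–59: 9534 × 0.947 = 9029
60–74: 21213 × 0.964 = 20449
→ [7128, 14546, 5734, 9029, 20449]

9029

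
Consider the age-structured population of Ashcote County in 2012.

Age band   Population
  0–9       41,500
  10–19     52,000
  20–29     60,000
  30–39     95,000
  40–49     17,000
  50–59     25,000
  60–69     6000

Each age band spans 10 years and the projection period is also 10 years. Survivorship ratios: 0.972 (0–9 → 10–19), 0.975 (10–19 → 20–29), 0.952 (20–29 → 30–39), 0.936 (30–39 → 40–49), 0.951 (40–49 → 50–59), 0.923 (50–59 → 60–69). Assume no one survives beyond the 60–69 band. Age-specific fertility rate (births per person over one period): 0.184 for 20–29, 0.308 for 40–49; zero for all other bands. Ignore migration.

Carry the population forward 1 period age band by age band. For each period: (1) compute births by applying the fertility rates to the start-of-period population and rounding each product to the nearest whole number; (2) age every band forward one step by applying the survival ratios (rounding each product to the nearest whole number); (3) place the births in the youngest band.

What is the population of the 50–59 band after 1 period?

16167

After projecting period 1:
Births: 60000 * 0.184 = 11040  |  17000 * 0.308 = 5236 → 16276
10–19: 41500 * 0.972 = 40338
20–29: 52000 * 0.975 = 50700
30–39: 60000 * 0.952 = 57120
40–49: 95000 * 0.936 = 88920
50–59: 17000 * 0.951 = 16167
60–69: 25000 * 0.923 = 23075
Population now: 0–9=16276, 10–19=40338, 20–29=50700, 30–39=57120, 40–49=88920, 50–59=16167, 60–69=23075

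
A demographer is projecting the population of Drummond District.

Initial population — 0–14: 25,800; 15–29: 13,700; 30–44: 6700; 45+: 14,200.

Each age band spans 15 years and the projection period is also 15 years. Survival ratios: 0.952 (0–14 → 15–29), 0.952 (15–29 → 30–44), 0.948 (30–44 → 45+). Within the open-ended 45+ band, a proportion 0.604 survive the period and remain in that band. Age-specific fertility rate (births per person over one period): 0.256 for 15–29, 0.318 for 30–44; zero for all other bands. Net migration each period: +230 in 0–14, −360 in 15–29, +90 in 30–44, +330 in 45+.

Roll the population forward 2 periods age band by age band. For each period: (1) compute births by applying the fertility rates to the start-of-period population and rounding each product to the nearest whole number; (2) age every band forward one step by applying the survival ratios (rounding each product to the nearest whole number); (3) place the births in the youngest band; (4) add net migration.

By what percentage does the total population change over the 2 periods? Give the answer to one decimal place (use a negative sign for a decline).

0.9

Numbering the groups 1..4 from youngest to oldest:
Period 1:
Births: 13700 × 0.256 = 3507  |  6700 × 0.318 = 2131 ⇒ total 5638
Group 2: 25800 × 0.952 = 24562
Group 3: 13700 × 0.952 = 13042
Group 4: 6700 × 0.948 + 14200 × 0.604 = 6352 + 8577 = 14929
Net migration: Group 1 + 230 → 5868; Group 2 − 360 → 24202; Group 3 + 90 → 13132; Group 4 + 330 → 15259
End of period: [5868, 24202, 13132, 15259]
Period 2:
Births: 24202 × 0.256 = 6196  |  13132 × 0.318 = 4176 ⇒ total 10372
Group 2: 5868 × 0.952 = 5586
Group 3: 24202 × 0.952 = 23040
Group 4: 13132 × 0.948 + 15259 × 0.604 = 12449 + 9216 = 21665
Net migration: Group 1 + 230 → 10602; Group 2 − 360 → 5226; Group 3 + 90 → 23130; Group 4 + 330 → 21995
End of period: [10602, 5226, 23130, 21995]
Total: 60400 → 60953; change = 553; percentage change = 0.9%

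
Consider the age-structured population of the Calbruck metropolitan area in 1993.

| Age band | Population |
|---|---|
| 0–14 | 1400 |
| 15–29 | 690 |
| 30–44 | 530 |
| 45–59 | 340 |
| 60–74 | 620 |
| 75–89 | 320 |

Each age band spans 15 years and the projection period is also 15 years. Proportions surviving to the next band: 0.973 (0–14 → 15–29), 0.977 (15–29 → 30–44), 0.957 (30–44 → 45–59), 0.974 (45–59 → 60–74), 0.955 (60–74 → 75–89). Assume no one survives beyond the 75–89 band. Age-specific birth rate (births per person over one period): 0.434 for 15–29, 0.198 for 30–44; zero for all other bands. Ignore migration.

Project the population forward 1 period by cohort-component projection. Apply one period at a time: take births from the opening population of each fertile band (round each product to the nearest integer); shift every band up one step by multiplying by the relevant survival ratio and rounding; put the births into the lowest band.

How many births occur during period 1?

404

Numbering the groups 1..6 from youngest to oldest:
After projecting period 1:
Births: 690 * 0.434 = 299, 530 * 0.198 = 105 — total 404
Group 2: 1400 * 0.973 = 1362
Group 3: 690 * 0.977 = 674
Group 4: 530 * 0.957 = 507
Group 5: 340 * 0.974 = 331
Group 6: 620 * 0.955 = 592
Giving 404 / 1362 / 674 / 507 / 331 / 592.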